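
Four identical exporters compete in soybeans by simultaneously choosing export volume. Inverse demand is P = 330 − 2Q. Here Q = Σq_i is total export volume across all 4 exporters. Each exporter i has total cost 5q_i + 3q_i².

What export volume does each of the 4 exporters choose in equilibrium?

A representative exporter's profit is π_i = q_i(330 − 2Q) − 5q_i − 3q_i², with Q = q_i + Σ_{j≠i} q_j.
First-order condition: 325 − 10q_i − 2Σ_{j≠i} q_j = 0.
In a symmetric equilibrium every exporter chooses the same q, so Σ_{j≠i} q_j = 3q. The condition becomes 325 − 16q = 0, giving q = 325/16 = 20.3125.

20.3125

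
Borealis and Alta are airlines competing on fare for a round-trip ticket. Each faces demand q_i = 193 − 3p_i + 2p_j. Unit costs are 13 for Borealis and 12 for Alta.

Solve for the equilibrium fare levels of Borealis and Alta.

Borealis's profit: π = (p_{Borealis} − 13)(193 − 3p_{Borealis} + 2p_{Alta}).
∂π/∂p_{Borealis} = 232 − 6p_{Borealis} + 2p_{Alta} = 0 ⇒ p_{Borealis} = 116/3 + (1/3)p_{Alta}.
Similarly p_{Alta} = 229/6 + (1/3)p_{Borealis}.
Plugging p_{Alta} into Borealis's best response: p_{Borealis} = 116/3 + (1/3)(229/6 + (1/3)p_{Borealis}) ⇒ (8/9)p_{Borealis} = 925/18, so p_{Borealis} = 57.8125.
Then p_{Alta} = 229/6 + (1/3)·57.8125 = 57.4375.

57.8125, 57.4375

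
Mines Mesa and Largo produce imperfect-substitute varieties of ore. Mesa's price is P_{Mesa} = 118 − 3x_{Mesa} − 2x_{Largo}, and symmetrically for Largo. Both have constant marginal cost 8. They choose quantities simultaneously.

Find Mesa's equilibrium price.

49.25

Mine Mesa's profit: π = x_{Mesa}(118 − 3x_{Mesa} − 2x_{Largo}) − 8x_{Mesa}.
∂π/∂x_{Mesa} = 110 − 6x_{Mesa} − 2x_{Largo} = 0 ⇒ x_{Mesa} = 55/3 − (1/3)x_{Largo}.
By symmetry x_{Largo} = x_{Mesa}; substituting into the reaction function, (4/3)x_{Mesa} = 55/3 and x_{Mesa} = 13.75.
P_{Mesa} = 118 − 3·13.75 − 2·13.75 = 49.25.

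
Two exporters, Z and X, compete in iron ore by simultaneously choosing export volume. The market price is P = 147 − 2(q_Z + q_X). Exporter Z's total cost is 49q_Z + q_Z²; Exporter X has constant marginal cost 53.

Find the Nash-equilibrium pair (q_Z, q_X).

10.2, 18.4

Exporter Z's profit: π = q_Z(147 − 2(q_Z + q_X)) − 49q_Z − q_Z².
∂π/∂q_Z = 98 − 6q_Z − 2q_X = 0, so q_Z = 49/3 − (1/3)q_X.
For X: ∂π/∂q_X = 94 − 4q_X − 2q_Z = 0 ⇒ q_X = 23.5 − 0.5q_Z.
Plugging q_X into Z's best response: q_Z = 49/3 − (1/3)(23.5 − 0.5q_Z) ⇒ (5/6)q_Z = 8.5, so q_Z = 10.2.
Then q_X = 23.5 − 0.5·10.2 = 18.4.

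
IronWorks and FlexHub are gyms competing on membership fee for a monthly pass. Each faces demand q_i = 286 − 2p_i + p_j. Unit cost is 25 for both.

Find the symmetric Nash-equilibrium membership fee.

112

IronWorks's profit: π = (p_{IronWorks} − 25)(286 − 2p_{IronWorks} + p_{FlexHub}).
∂π/∂p_{IronWorks} = 336 − 4p_{IronWorks} + p_{FlexHub} = 0 ⇒ p_{IronWorks} = 84 + 0.25p_{FlexHub}.
By symmetry p_{FlexHub} = p_{IronWorks}; substituting into the reaction function, 0.75p_{IronWorks} = 84 and p_{IronWorks} = 112.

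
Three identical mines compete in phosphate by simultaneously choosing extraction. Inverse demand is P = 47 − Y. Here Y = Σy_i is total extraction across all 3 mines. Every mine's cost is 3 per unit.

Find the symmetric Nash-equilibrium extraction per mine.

A representative mine's profit is π_i = y_i(47 − Y) − 3y_i, with Y = y_i + Σ_{j≠i} y_j.
First-order condition: 44 − 2y_i − Σ_{j≠i} y_j = 0.
Imposing symmetry (y_j = y for all j) turns Σ_{j≠i} y_j into 2y, so 44 = 4y and y = 11.

11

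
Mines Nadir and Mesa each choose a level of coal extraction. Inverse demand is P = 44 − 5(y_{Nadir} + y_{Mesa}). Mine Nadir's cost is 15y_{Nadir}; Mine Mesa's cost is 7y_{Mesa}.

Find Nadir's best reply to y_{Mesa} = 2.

Mine Nadir's profit: π = y_{Nadir}(44 − 5(y_{Nadir} + y_{Mesa})) − 15y_{Nadir}.
∂π/∂y_{Nadir} = 29 − 10y_{Nadir} − 5y_{Mesa} = 0, so y_{Nadir} = 2.9 − 0.5y_{Mesa}.
At y_{Mesa} = 2: y_{Nadir} = 2.9 − 0.5·2 = 1.9.

1.9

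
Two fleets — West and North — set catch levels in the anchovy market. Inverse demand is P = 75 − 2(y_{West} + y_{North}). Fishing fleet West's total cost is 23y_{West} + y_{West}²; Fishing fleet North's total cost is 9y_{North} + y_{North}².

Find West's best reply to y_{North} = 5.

7

Fishing fleet West's profit: π = y_{West}(75 − 2(y_{West} + y_{North})) − 23y_{West} − y_{West}².
∂π/∂y_{West} = 52 − 6y_{West} − 2y_{North} = 0, so y_{West} = 26/3 − (1/3)y_{North}.
At y_{North} = 5: y_{West} = 26/3 − (1/3)·5 = 7.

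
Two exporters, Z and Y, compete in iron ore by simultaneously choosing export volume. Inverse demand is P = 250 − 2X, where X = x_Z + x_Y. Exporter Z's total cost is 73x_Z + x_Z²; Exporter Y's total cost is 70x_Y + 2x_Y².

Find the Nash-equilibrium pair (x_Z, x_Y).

24, 16.5

Exporter Z's profit: π = x_Z(250 − 2(x_Z + x_Y)) − 73x_Z − x_Z².
∂π/∂x_Z = 177 − 6x_Z − 2x_Y = 0, so x_Z = 29.5 − (1/3)x_Y.
For Y: ∂π/∂x_Y = 180 − 8x_Y − 2x_Z = 0 ⇒ x_Y = 22.5 − 0.25x_Z.
Plugging x_Y into Z's best response: x_Z = 29.5 − (1/3)(22.5 − 0.25x_Z) ⇒ (11/12)x_Z = 22, so x_Z = 24.
Then x_Y = 22.5 − 0.25·24 = 16.5.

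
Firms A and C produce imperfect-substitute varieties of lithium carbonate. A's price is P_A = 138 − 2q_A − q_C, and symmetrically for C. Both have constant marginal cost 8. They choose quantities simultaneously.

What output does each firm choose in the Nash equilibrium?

26

Firm A's profit: π = q_A(138 − 2q_A − q_C) − 8q_A.
∂π/∂q_A = 130 − 4q_A − q_C = 0 ⇒ q_A = 32.5 − 0.25q_C.
Setting q_A = q_C in the reaction function: q_A = 32.5 − 0.25q_A, so q_A = 32.5 / 1.25 = 26.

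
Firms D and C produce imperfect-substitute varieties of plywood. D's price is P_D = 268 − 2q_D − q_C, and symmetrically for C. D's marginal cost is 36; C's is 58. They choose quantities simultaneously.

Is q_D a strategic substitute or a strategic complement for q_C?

strategic substitutes

Firm D's profit: π = q_D(268 − 2q_D − q_C) − 36q_D.
∂π/∂q_D = 232 − 4q_D − q_C = 0 ⇒ q_D = 58 − 0.25q_C.
The best-response slope dq_D/dq_C = −0.25 < 0: the reaction function is downward-sloping, so the choices are strategic substitutes.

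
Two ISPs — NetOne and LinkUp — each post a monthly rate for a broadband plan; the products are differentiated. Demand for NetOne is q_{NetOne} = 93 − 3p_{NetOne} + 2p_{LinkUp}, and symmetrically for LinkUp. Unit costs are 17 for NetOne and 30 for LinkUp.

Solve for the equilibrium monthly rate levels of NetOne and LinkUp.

38.4375, 43.3125

NetOne's profit: π = (p_{NetOne} − 17)(93 − 3p_{NetOne} + 2p_{LinkUp}).
∂π/∂p_{NetOne} = 144 − 6p_{NetOne} + 2p_{LinkUp} = 0 ⇒ p_{NetOne} = 24 + (1/3)p_{LinkUp}.
Similarly p_{LinkUp} = 30.5 + (1/3)p_{NetOne}.
Plugging p_{LinkUp} into NetOne's best response: p_{NetOne} = 24 + (1/3)(30.5 + (1/3)p_{NetOne}) ⇒ (8/9)p_{NetOne} = 205/6, so p_{NetOne} = 38.4375.
Then p_{LinkUp} = 30.5 + (1/3)·38.4375 = 43.3125.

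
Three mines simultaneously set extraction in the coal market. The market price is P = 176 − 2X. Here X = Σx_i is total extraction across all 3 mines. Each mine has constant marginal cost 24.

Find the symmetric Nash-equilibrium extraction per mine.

A representative mine's profit is π_i = x_i(176 − 2X) − 24x_i, with X = x_i + Σ_{j≠i} x_j.
First-order condition: 152 − 4x_i − 2Σ_{j≠i} x_j = 0.
Imposing symmetry (x_j = x for all j) turns Σ_{j≠i} x_j into 2x, so 152 = 8x and x = 19.

19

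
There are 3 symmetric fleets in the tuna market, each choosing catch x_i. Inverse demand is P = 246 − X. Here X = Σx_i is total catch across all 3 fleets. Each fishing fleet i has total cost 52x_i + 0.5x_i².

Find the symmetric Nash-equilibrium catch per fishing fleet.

A representative fishing fleet's profit is π_i = x_i(246 − X) − 52x_i − 0.5x_i², with X = x_i + Σ_{j≠i} x_j.
First-order condition: 194 − 3x_i − Σ_{j≠i} x_j = 0.
Imposing symmetry (x_j = x for all j) turns Σ_{j≠i} x_j into 2x, so 194 = 5x and x = 38.8.

38.8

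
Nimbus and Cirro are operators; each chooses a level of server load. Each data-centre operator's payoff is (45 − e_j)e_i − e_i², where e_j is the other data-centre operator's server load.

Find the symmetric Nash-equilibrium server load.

Nimbus's payoff is (45 − e_C)e_N − e_N².
∂π/∂e_N = 45 − e_C − 2e_N = 0, so e_N = 22.5 − 0.5e_C.
Setting e_N = e_C in the reaction function: e_N = 22.5 − 0.5e_N, so e_N = 22.5 / 1.5 = 15.

15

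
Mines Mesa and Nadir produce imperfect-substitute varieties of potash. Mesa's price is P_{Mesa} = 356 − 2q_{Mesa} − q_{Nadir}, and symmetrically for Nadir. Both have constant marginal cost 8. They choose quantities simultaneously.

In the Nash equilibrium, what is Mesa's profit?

Mine Mesa's profit: π = q_{Mesa}(356 − 2q_{Mesa} − q_{Nadir}) − 8q_{Mesa}.
∂π/∂q_{Mesa} = 348 − 4q_{Mesa} − q_{Nadir} = 0 ⇒ q_{Mesa} = 87 − 0.25q_{Nadir}.
By symmetry q_{Nadir} = q_{Mesa}; substituting into the reaction function, 1.25q_{Mesa} = 87 and q_{Mesa} = 69.6.
P_{Mesa} = 356 − 2·69.6 − 69.6 = 147.2.
Profit = (147.2 − 8)·69.6 = 9688.32.

9688.32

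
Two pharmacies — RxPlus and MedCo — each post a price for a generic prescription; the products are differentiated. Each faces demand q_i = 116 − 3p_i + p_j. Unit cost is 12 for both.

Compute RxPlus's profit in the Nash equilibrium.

1015.68

RxPlus's profit: π = (p_{RxPlus} − 12)(116 − 3p_{RxPlus} + p_{MedCo}).
∂π/∂p_{RxPlus} = 152 − 6p_{RxPlus} + p_{MedCo} = 0 ⇒ p_{RxPlus} = 76/3 + (1/6)p_{MedCo}.
Setting p_{RxPlus} = p_{MedCo} in the reaction function: p_{RxPlus} = 76/3 + (1/6)p_{RxPlus}, so p_{RxPlus} = (76/3) / (5/6) = 30.4.
q_{RxPlus} = 116 − 3·30.4 + 30.4 = 55.2.
Profit = (30.4 − 12)·55.2 = 1015.68.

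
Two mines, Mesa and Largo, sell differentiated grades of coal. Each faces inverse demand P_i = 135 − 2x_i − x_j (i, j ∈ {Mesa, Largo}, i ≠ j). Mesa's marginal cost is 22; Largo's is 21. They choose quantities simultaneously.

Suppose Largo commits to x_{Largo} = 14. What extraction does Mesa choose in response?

24.75

Mine Mesa's profit: π = x_{Mesa}(135 − 2x_{Mesa} − x_{Largo}) − 22x_{Mesa}.
∂π/∂x_{Mesa} = 113 − 4x_{Mesa} − x_{Largo} = 0 ⇒ x_{Mesa} = 28.25 − 0.25x_{Largo}.
At x_{Largo} = 14: x_{Mesa} = 28.25 − 0.25·14 = 24.75.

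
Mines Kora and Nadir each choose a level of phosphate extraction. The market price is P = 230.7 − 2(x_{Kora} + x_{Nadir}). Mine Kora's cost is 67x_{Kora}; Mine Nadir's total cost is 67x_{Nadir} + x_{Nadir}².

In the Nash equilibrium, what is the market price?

Mine Kora's profit: π = x_{Kora}(230.7 − 2(x_{Kora} + x_{Nadir})) − 67x_{Kora}.
∂π/∂x_{Kora} = 163.7 − 4x_{Kora} − 2x_{Nadir} = 0, so x_{Kora} = 40.925 − 0.5x_{Nadir}.
For Nadir: ∂π/∂x_{Nadir} = 163.7 − 6x_{Nadir} − 2x_{Kora} = 0 ⇒ x_{Nadir} = 1637/60 − (1/3)x_{Kora}.
Solving the two reaction functions simultaneously: (1 − (−0.5)(−1/3))x_{Kora} = 40.925 − 0.5·(1637/60), so (5/6)x_{Kora} = 1637/60 and x_{Kora} = 32.74.
Then x_{Nadir} = 1637/60 − (1/3)·32.74 = 16.37.
Equilibrium price: P = 230.7 − 2·49.11 = 132.48.

132.48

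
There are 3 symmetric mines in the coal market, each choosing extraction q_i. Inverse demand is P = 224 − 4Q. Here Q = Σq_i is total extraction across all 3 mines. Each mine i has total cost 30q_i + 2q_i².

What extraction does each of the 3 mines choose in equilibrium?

9.7

A representative mine's profit is π_i = q_i(224 − 4Q) − 30q_i − 2q_i², with Q = q_i + Σ_{j≠i} q_j.
First-order condition: 194 − 12q_i − 4Σ_{j≠i} q_j = 0.
With identical mines, set every q_j = q: then 194 − 12q − 8q = 0, i.e. q = 194/20 = 9.7.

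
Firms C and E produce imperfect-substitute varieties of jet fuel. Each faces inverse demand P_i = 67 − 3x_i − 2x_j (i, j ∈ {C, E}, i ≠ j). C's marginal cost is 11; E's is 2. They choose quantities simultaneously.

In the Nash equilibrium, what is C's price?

30.3125

Firm C's profit: π = x_C(67 − 3x_C − 2x_E) − 11x_C.
∂π/∂x_C = 56 − 6x_C − 2x_E = 0 ⇒ x_C = 28/3 − (1/3)x_E.
Similarly x_E = 65/6 − (1/3)x_C.
Substituting the second reaction function into the first: x_C = 28/3 − (1/3)(65/6 − (1/3)x_C), which gives (8/9)x_C = 103/18 ⇒ x_C = 6.4375.
Then x_E = 65/6 − (1/3)·6.4375 = 8.6875.
P_C = 67 − 3·6.4375 − 2·8.6875 = 30.3125.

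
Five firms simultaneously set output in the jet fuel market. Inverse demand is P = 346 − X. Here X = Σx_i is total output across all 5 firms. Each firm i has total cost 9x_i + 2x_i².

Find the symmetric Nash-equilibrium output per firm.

A representative firm's profit is π_i = x_i(346 − X) − 9x_i − 2x_i², with X = x_i + Σ_{j≠i} x_j.
First-order condition: 337 − 6x_i − Σ_{j≠i} x_j = 0.
Imposing symmetry (x_j = x for all j) turns Σ_{j≠i} x_j into 4x, so 337 = 10x and x = 33.7.

33.7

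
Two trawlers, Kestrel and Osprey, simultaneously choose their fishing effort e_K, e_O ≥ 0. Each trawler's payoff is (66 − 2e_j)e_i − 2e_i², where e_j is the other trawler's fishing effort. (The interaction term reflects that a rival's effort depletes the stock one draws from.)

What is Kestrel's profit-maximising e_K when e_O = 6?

13.5

Kestrel's payoff is (66 − 2e_O)e_K − 2e_K².
∂π/∂e_K = 66 − 2e_O − 4e_K = 0, so e_K = 16.5 − 0.5e_O.
At e_O = 6: e_K = 16.5 − 0.5·6 = 13.5.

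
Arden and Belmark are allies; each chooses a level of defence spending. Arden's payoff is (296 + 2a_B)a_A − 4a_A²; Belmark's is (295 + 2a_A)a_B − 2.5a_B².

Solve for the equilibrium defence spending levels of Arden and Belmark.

57.5, 82

Expanding Arden's payoff: 296a_A + 2a_Ba_A − 4a_A².
∂π/∂a_A = 296 + 2a_B − 8a_A = 0, so a_A = 37 + 0.25a_B.
Likewise for Belmark: a_B = 59 + 0.4a_A.
Substituting the second reaction function into the first: a_A = 37 + 0.25(59 + 0.4a_A), which gives 0.9a_A = 51.75 ⇒ a_A = 57.5.
Then a_B = 59 + 0.4·57.5 = 82.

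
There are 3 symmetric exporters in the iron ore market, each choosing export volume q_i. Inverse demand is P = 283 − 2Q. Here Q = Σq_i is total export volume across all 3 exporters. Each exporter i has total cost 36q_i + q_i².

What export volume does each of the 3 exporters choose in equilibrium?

A representative exporter's profit is π_i = q_i(283 − 2Q) − 36q_i − q_i², with Q = q_i + Σ_{j≠i} q_j.
First-order condition: 247 − 6q_i − 2Σ_{j≠i} q_j = 0.
In a symmetric equilibrium every exporter chooses the same q, so Σ_{j≠i} q_j = 2q. The condition becomes 247 − 10q = 0, giving q = 247/10 = 24.7.

24.7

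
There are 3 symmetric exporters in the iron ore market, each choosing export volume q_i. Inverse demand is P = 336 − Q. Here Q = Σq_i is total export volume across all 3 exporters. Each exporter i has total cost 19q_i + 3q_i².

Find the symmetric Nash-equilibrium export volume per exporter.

31.7

A representative exporter's profit is π_i = q_i(336 − Q) − 19q_i − 3q_i², with Q = q_i + Σ_{j≠i} q_j.
First-order condition: 317 − 8q_i − Σ_{j≠i} q_j = 0.
In a symmetric equilibrium every exporter chooses the same q, so Σ_{j≠i} q_j = 2q. The condition becomes 317 − 10q = 0, giving q = 317/10 = 31.7.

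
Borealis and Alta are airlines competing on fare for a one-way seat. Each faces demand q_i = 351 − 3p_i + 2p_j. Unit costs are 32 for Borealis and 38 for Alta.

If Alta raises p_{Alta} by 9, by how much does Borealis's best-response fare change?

Borealis's profit: π = (p_{Borealis} − 32)(351 − 3p_{Borealis} + 2p_{Alta}).
∂π/∂p_{Borealis} = 447 − 6p_{Borealis} + 2p_{Alta} = 0 ⇒ p_{Borealis} = 74.5 + (1/3)p_{Alta}.
The reaction-function slope is 1/3, so a 9-unit rise in p_{Alta} moves p_{Borealis} by 1/3 × 9 = 3. Borealis's best response rises — the actions are strategic complements.

3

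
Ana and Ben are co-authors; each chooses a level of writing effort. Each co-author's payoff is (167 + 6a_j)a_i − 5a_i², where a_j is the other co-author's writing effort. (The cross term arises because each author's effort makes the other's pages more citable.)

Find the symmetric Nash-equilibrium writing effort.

41.75

Ana's payoff is (167 + 6a_B)a_A − 5a_A².
∂π/∂a_A = 167 + 6a_B − 10a_A = 0, so a_A = 16.7 + 0.6a_B.
By symmetry a_B = a_A; substituting into the reaction function, 0.4a_A = 16.7 and a_A = 41.75.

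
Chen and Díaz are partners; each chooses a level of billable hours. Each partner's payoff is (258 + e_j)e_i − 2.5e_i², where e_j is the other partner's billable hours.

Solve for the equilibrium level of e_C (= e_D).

64.5

Chen's payoff is (258 + e_D)e_C − 2.5e_C².
∂π/∂e_C = 258 + e_D − 5e_C = 0, so e_C = 51.6 + 0.2e_D.
Setting e_C = e_D in the reaction function: e_C = 51.6 + 0.2e_C, so e_C = 51.6 / 0.8 = 64.5.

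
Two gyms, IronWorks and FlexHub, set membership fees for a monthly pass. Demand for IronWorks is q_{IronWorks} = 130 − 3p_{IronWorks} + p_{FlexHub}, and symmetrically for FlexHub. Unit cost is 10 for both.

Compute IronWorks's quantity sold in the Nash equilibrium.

IronWorks's profit: π = (p_{IronWorks} − 10)(130 − 3p_{IronWorks} + p_{FlexHub}).
∂π/∂p_{IronWorks} = 160 − 6p_{IronWorks} + p_{FlexHub} = 0 ⇒ p_{IronWorks} = 80/3 + (1/6)p_{FlexHub}.
The game is symmetric, so in equilibrium p_{FlexHub} = p_{IronWorks}: the reaction function gives (5/6)p_{IronWorks} = 80/3, hence p_{IronWorks} = 32.
q_{IronWorks} = 130 − 3·32 + 32 = 66.

66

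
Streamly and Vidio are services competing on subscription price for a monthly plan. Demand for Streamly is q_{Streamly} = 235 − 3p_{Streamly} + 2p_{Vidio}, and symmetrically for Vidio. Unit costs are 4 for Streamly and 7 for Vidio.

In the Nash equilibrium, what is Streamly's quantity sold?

174.9375

Streamly's profit: π = (p_{Streamly} − 4)(235 − 3p_{Streamly} + 2p_{Vidio}).
∂π/∂p_{Streamly} = 247 − 6p_{Streamly} + 2p_{Vidio} = 0 ⇒ p_{Streamly} = 247/6 + (1/3)p_{Vidio}.
Similarly p_{Vidio} = 128/3 + (1/3)p_{Streamly}.
Plugging p_{Vidio} into Streamly's best response: p_{Streamly} = 247/6 + (1/3)(128/3 + (1/3)p_{Streamly}) ⇒ (8/9)p_{Streamly} = 997/18, so p_{Streamly} = 62.3125.
Then p_{Vidio} = 128/3 + (1/3)·62.3125 = 63.4375.
q_{Streamly} = 235 − 3·62.3125 + 2·63.4375 = 174.9375.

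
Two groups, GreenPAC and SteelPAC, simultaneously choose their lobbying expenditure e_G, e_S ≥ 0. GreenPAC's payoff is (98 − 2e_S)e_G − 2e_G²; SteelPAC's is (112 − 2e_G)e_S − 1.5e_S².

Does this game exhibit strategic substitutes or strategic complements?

strategic substitutes

Expanding GreenPAC's payoff: 98e_G − 2e_Se_G − 2e_G².
∂π/∂e_G = 98 − 2e_S − 4e_G = 0, so e_G = 24.5 − 0.5e_S.
The best-response slope de_G/de_S = −0.5 < 0: the reaction function is downward-sloping, so the choices are strategic substitutes.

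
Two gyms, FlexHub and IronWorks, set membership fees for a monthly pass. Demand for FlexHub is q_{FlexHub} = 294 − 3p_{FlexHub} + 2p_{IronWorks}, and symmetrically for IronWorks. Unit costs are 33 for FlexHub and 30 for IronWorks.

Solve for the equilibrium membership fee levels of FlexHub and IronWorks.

97.6875, 96.5625

FlexHub's profit: π = (p_{FlexHub} − 33)(294 − 3p_{FlexHub} + 2p_{IronWorks}).
∂π/∂p_{FlexHub} = 393 − 6p_{FlexHub} + 2p_{IronWorks} = 0 ⇒ p_{FlexHub} = 65.5 + (1/3)p_{IronWorks}.
Similarly p_{IronWorks} = 64 + (1/3)p_{FlexHub}.
Substituting the second reaction function into the first: p_{FlexHub} = 65.5 + (1/3)(64 + (1/3)p_{FlexHub}), which gives (8/9)p_{FlexHub} = 521/6 ⇒ p_{FlexHub} = 97.6875.
Then p_{IronWorks} = 64 + (1/3)·97.6875 = 96.5625.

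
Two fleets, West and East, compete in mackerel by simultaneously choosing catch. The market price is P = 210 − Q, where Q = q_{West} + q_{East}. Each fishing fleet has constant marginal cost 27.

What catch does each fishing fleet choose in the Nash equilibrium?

61

Fishing fleet West's profit: π = q_{West}(210 − (q_{West} + q_{East})) − 27q_{West}.
∂π/∂q_{West} = 183 − 2q_{West} − q_{East} = 0, so q_{West} = 91.5 − 0.5q_{East}.
Setting q_{West} = q_{East} in the reaction function: q_{West} = 91.5 − 0.5q_{West}, so q_{West} = 91.5 / 1.5 = 61.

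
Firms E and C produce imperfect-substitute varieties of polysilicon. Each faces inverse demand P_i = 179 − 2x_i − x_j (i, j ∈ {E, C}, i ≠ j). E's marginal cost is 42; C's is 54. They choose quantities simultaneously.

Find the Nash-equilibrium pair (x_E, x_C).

Firm E's profit: π = x_E(179 − 2x_E − x_C) − 42x_E.
∂π/∂x_E = 137 − 4x_E − x_C = 0 ⇒ x_E = 34.25 − 0.25x_C.
Similarly x_C = 31.25 − 0.25x_E.
Substituting the second reaction function into the first: x_E = 34.25 − 0.25(31.25 − 0.25x_E), which gives 0.9375x_E = 26.4375 ⇒ x_E = 28.2.
Then x_C = 31.25 − 0.25·28.2 = 24.2.

28.2, 24.2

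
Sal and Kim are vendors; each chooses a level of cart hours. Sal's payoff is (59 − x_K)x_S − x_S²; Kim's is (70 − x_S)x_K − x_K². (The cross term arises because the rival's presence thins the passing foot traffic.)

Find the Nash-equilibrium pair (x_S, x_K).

16, 27

Expanding Sal's payoff: 59x_S − x_Kx_S − x_S².
∂π/∂x_S = 59 − x_K − 2x_S = 0, so x_S = 29.5 − 0.5x_K.
Likewise for Kim: x_K = 35 − 0.5x_S.
Substituting the second reaction function into the first: x_S = 29.5 − 0.5(35 − 0.5x_S), which gives 0.75x_S = 12 ⇒ x_S = 16.
Then x_K = 35 − 0.5·16 = 27.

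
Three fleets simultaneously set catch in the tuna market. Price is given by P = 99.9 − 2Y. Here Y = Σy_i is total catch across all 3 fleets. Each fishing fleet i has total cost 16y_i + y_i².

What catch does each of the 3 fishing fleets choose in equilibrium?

A representative fishing fleet's profit is π_i = y_i(99.9 − 2Y) − 16y_i − y_i², with Y = y_i + Σ_{j≠i} y_j.
First-order condition: 83.9 − 6y_i − 2Σ_{j≠i} y_j = 0.
With identical fishing fleets, set every y_j = y: then 83.9 − 6y − 4y = 0, i.e. y = 83.9/10 = 8.39.

8.39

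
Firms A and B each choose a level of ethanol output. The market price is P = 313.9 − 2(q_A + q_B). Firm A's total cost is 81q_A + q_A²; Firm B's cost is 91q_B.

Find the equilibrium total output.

67.87

Firm A's profit: π = q_A(313.9 − 2(q_A + q_B)) − 81q_A − q_A².
∂π/∂q_A = 232.9 − 6q_A − 2q_B = 0, so q_A = 2329/60 − (1/3)q_B.
For B: ∂π/∂q_B = 222.9 − 4q_B − 2q_A = 0 ⇒ q_B = 55.725 − 0.5q_A.
Solving the two reaction functions simultaneously: (1 − (−1/3)(−0.5))q_A = 2329/60 − (1/3)·55.725, so (5/6)q_A = 2429/120 and q_A = 24.29.
Then q_B = 55.725 − 0.5·24.29 = 43.58.
Total output: 24.29 + 43.58 = 67.87.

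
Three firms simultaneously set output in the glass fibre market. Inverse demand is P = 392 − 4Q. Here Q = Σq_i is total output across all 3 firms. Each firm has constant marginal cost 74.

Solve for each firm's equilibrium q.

A representative firm's profit is π_i = q_i(392 − 4Q) − 74q_i, with Q = q_i + Σ_{j≠i} q_j.
First-order condition: 318 − 8q_i − 4Σ_{j≠i} q_j = 0.
Imposing symmetry (q_j = q for all j) turns Σ_{j≠i} q_j into 2q, so 318 = 16q and q = 19.875.

19.875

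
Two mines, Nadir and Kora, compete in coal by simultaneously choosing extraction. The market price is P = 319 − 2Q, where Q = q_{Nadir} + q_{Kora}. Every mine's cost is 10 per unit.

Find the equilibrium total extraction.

103

Mine Nadir's profit: π = q_{Nadir}(319 − 2(q_{Nadir} + q_{Kora})) − 10q_{Nadir}.
∂π/∂q_{Nadir} = 309 − 4q_{Nadir} − 2q_{Kora} = 0, so q_{Nadir} = 77.25 − 0.5q_{Kora}.
The game is symmetric, so in equilibrium q_{Kora} = q_{Nadir}: the reaction function gives 1.5q_{Nadir} = 77.25, hence q_{Nadir} = 51.5.
Total extraction: 51.5 + 51.5 = 103.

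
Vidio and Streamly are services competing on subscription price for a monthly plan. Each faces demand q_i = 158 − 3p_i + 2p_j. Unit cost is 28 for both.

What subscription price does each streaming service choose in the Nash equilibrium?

Vidio's profit: π = (p_{Vidio} − 28)(158 − 3p_{Vidio} + 2p_{Streamly}).
∂π/∂p_{Vidio} = 242 − 6p_{Vidio} + 2p_{Streamly} = 0 ⇒ p_{Vidio} = 121/3 + (1/3)p_{Streamly}.
By symmetry p_{Streamly} = p_{Vidio}; substituting into the reaction function, (2/3)p_{Vidio} = 121/3 and p_{Vidio} = 60.5.

60.5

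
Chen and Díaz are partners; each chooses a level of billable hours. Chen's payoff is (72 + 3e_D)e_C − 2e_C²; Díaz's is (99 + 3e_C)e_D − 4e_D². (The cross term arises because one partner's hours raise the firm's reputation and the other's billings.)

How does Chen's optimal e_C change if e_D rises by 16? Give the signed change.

12

Expanding Chen's payoff: 72e_C + 3e_De_C − 2e_C².
∂π/∂e_C = 72 + 3e_D − 4e_C = 0, so e_C = 18 + 0.75e_D.
The reaction-function slope is 0.75, so a 16-unit rise in e_D moves e_C by 0.75 × 16 = 12. Chen's best response rises — the actions are strategic complements.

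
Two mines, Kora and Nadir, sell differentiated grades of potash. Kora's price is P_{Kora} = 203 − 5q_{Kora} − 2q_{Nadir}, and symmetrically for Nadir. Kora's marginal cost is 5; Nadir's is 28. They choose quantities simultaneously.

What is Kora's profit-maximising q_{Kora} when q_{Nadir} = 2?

19.4

Mine Kora's profit: π = q_{Kora}(203 − 5q_{Kora} − 2q_{Nadir}) − 5q_{Kora}.
∂π/∂q_{Kora} = 198 − 10q_{Kora} − 2q_{Nadir} = 0 ⇒ q_{Kora} = 19.8 − 0.2q_{Nadir}.
At q_{Nadir} = 2: q_{Kora} = 19.8 − 0.2·2 = 19.4.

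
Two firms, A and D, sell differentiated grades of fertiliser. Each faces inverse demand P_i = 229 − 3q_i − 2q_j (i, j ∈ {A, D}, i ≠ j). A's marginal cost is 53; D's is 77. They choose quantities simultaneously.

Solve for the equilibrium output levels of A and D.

23.5, 17.5

Firm A's profit: π = q_A(229 − 3q_A − 2q_D) − 53q_A.
∂π/∂q_A = 176 − 6q_A − 2q_D = 0 ⇒ q_A = 88/3 − (1/3)q_D.
Similarly q_D = 76/3 − (1/3)q_A.
Plugging q_D into A's best response: q_A = 88/3 − (1/3)(76/3 − (1/3)q_A) ⇒ (8/9)q_A = 188/9, so q_A = 23.5.
Then q_D = 76/3 − (1/3)·23.5 = 17.5.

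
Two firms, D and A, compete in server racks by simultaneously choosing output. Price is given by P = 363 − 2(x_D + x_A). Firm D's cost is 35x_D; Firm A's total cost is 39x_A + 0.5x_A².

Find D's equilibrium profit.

7688

Firm D's profit: π = x_D(363 − 2(x_D + x_A)) − 35x_D.
∂π/∂x_D = 328 − 4x_D − 2x_A = 0, so x_D = 82 − 0.5x_A.
For A: ∂π/∂x_A = 324 − 5x_A − 2x_D = 0 ⇒ x_A = 64.8 − 0.4x_D.
Solving the two reaction functions simultaneously: (1 − (−0.5)(−0.4))x_D = 82 − 0.5·64.8, so 0.8x_D = 49.6 and x_D = 62.
Then x_A = 64.8 − 0.4·62 = 40.
Price P = 363 − 2·102 = 159.
D's profit: (159 − 35)·62 = 7688.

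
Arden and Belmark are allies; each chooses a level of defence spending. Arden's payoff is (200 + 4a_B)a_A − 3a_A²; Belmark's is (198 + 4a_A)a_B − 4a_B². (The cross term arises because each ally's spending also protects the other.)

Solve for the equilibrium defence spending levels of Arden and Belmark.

74.75, 62.125

Expanding Arden's payoff: 200a_A + 4a_Ba_A − 3a_A².
∂π/∂a_A = 200 + 4a_B − 6a_A = 0, so a_A = 100/3 + (2/3)a_B.
Likewise for Belmark: a_B = 24.75 + 0.5a_A.
Substituting the second reaction function into the first: a_A = 100/3 + (2/3)(24.75 + 0.5a_A), which gives (2/3)a_A = 299/6 ⇒ a_A = 74.75.
Then a_B = 24.75 + 0.5·74.75 = 62.125.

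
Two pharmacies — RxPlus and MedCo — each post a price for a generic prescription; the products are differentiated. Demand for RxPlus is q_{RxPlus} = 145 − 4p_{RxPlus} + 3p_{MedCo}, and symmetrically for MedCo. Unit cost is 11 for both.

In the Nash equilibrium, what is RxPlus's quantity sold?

RxPlus's profit: π = (p_{RxPlus} − 11)(145 − 4p_{RxPlus} + 3p_{MedCo}).
∂π/∂p_{RxPlus} = 189 − 8p_{RxPlus} + 3p_{MedCo} = 0 ⇒ p_{RxPlus} = 23.625 + 0.375p_{MedCo}.
By symmetry p_{MedCo} = p_{RxPlus}; substituting into the reaction function, 0.625p_{RxPlus} = 23.625 and p_{RxPlus} = 37.8.
q_{RxPlus} = 145 − 4·37.8 + 3·37.8 = 107.2.

107.2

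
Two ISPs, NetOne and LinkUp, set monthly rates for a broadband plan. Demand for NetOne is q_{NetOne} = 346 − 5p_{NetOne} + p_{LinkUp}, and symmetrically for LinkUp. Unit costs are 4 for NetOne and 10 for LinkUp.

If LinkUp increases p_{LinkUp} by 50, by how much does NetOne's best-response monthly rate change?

NetOne's profit: π = (p_{NetOne} − 4)(346 − 5p_{NetOne} + p_{LinkUp}).
∂π/∂p_{NetOne} = 366 − 10p_{NetOne} + p_{LinkUp} = 0 ⇒ p_{NetOne} = 36.6 + 0.1p_{LinkUp}.
The reaction-function slope is 0.1, so a 50-unit rise in p_{LinkUp} moves p_{NetOne} by 0.1 × 50 = 5. NetOne's best response rises — the actions are strategic complements.

5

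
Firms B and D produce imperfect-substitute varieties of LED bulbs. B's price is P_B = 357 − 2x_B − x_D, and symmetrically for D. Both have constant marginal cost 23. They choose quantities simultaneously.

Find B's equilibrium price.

Firm B's profit: π = x_B(357 − 2x_B − x_D) − 23x_B.
∂π/∂x_B = 334 − 4x_B − x_D = 0 ⇒ x_B = 83.5 − 0.25x_D.
Setting x_B = x_D in the reaction function: x_B = 83.5 − 0.25x_B, so x_B = 83.5 / 1.25 = 66.8.
P_B = 357 − 2·66.8 − 66.8 = 156.6.

156.6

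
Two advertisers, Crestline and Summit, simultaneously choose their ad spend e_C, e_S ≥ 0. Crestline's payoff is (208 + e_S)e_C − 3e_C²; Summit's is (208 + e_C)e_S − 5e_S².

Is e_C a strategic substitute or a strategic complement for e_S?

strategic complements

Expanding Crestline's payoff: 208e_C + e_Se_C − 3e_C².
∂π/∂e_C = 208 + e_S − 6e_C = 0, so e_C = 104/3 + (1/6)e_S.
The best-response slope de_C/de_S = 1/6 > 0: the reaction function is upward-sloping, so the choices are strategic complements.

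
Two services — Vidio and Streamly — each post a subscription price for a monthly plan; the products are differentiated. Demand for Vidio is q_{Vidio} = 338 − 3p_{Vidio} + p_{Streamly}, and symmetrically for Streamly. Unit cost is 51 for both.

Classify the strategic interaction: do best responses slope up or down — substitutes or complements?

Vidio's profit: π = (p_{Vidio} − 51)(338 − 3p_{Vidio} + p_{Streamly}).
∂π/∂p_{Vidio} = 491 − 6p_{Vidio} + p_{Streamly} = 0 ⇒ p_{Vidio} = 491/6 + (1/6)p_{Streamly}.
The best-response slope dp_{Vidio}/dp_{Streamly} = 1/6 > 0: the reaction function is upward-sloping, so the choices are strategic complements.

strategic complements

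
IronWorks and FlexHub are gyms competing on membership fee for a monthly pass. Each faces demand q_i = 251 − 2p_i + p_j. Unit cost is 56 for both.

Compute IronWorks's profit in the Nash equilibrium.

8450

IronWorks's profit: π = (p_{IronWorks} − 56)(251 − 2p_{IronWorks} + p_{FlexHub}).
∂π/∂p_{IronWorks} = 363 − 4p_{IronWorks} + p_{FlexHub} = 0 ⇒ p_{IronWorks} = 90.75 + 0.25p_{FlexHub}.
Setting p_{IronWorks} = p_{FlexHub} in the reaction function: p_{IronWorks} = 90.75 + 0.25p_{IronWorks}, so p_{IronWorks} = 90.75 / 0.75 = 121.
q_{IronWorks} = 251 − 2·121 + 121 = 130.
Profit = (121 − 56)·130 = 8450.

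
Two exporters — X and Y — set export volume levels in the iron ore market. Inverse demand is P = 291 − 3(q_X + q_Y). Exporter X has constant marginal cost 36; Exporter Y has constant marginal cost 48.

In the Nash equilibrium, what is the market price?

125

Exporter X's profit: π = q_X(291 − 3(q_X + q_Y)) − 36q_X.
∂π/∂q_X = 255 − 6q_X − 3q_Y = 0, so q_X = 42.5 − 0.5q_Y.
By the same steps for Y: q_Y = 40.5 − 0.5q_X.
Plugging q_Y into X's best response: q_X = 42.5 − 0.5(40.5 − 0.5q_X) ⇒ 0.75q_X = 22.25, so q_X = 89/3.
Then q_Y = 40.5 − 0.5·(89/3) = 77/3.
Equilibrium price: P = 291 − 3·(166/3) = 125.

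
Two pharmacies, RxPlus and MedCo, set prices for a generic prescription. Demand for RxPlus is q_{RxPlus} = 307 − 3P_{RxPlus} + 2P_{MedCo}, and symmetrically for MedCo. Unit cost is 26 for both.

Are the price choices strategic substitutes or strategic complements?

strategic complements

RxPlus's profit: π = (P_{RxPlus} − 26)(307 − 3P_{RxPlus} + 2P_{MedCo}).
∂π/∂P_{RxPlus} = 385 − 6P_{RxPlus} + 2P_{MedCo} = 0 ⇒ P_{RxPlus} = 385/6 + (1/3)P_{MedCo}.
The best-response slope dP_{RxPlus}/dP_{MedCo} = 1/3 > 0: the reaction function is upward-sloping, so the choices are strategic complements.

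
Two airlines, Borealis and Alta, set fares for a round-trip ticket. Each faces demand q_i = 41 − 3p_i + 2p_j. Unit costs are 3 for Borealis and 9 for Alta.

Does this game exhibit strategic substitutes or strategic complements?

strategic complements

Borealis's profit: π = (p_{Borealis} − 3)(41 − 3p_{Borealis} + 2p_{Alta}).
∂π/∂p_{Borealis} = 50 − 6p_{Borealis} + 2p_{Alta} = 0 ⇒ p_{Borealis} = 25/3 + (1/3)p_{Alta}.
The best-response slope dp_{Borealis}/dp_{Alta} = 1/3 > 0: the reaction function is upward-sloping, so the choices are strategic complements.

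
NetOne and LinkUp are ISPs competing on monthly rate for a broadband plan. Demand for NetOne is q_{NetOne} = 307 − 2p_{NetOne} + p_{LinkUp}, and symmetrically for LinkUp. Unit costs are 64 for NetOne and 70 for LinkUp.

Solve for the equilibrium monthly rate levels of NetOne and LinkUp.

NetOne's profit: π = (p_{NetOne} − 64)(307 − 2p_{NetOne} + p_{LinkUp}).
∂π/∂p_{NetOne} = 435 − 4p_{NetOne} + p_{LinkUp} = 0 ⇒ p_{NetOne} = 108.75 + 0.25p_{LinkUp}.
Similarly p_{LinkUp} = 111.75 + 0.25p_{NetOne}.
Substituting the second reaction function into the first: p_{NetOne} = 108.75 + 0.25(111.75 + 0.25p_{NetOne}), which gives 0.9375p_{NetOne} = 136.6875 ⇒ p_{NetOne} = 145.8.
Then p_{LinkUp} = 111.75 + 0.25·145.8 = 148.2.

145.8, 148.2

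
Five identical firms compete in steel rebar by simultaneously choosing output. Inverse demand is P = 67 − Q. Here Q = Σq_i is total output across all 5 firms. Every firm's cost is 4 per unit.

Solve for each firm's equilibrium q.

10.5

A representative firm's profit is π_i = q_i(67 − Q) − 4q_i, with Q = q_i + Σ_{j≠i} q_j.
First-order condition: 63 − 2q_i − Σ_{j≠i} q_j = 0.
Imposing symmetry (q_j = q for all j) turns Σ_{j≠i} q_j into 4q, so 63 = 6q and q = 10.5.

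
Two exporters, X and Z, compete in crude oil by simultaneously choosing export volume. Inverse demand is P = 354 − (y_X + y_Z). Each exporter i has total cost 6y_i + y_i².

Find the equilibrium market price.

Exporter X's profit: π = y_X(354 − (y_X + y_Z)) − 6y_X − y_X².
∂π/∂y_X = 348 − 4y_X − y_Z = 0, so y_X = 87 − 0.25y_Z.
Setting y_X = y_Z in the reaction function: y_X = 87 − 0.25y_X, so y_X = 87 / 1.25 = 69.6.
Equilibrium price: P = 354 − 139.2 = 214.8.

214.8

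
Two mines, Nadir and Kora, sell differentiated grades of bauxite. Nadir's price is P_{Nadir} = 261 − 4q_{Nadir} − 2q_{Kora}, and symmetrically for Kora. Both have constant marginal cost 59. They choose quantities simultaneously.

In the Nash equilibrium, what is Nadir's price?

Mine Nadir's profit: π = q_{Nadir}(261 − 4q_{Nadir} − 2q_{Kora}) − 59q_{Nadir}.
∂π/∂q_{Nadir} = 202 − 8q_{Nadir} − 2q_{Kora} = 0 ⇒ q_{Nadir} = 25.25 − 0.25q_{Kora}.
By symmetry q_{Kora} = q_{Nadir}; substituting into the reaction function, 1.25q_{Nadir} = 25.25 and q_{Nadir} = 20.2.
P_{Nadir} = 261 − 4·20.2 − 2·20.2 = 139.8.

139.8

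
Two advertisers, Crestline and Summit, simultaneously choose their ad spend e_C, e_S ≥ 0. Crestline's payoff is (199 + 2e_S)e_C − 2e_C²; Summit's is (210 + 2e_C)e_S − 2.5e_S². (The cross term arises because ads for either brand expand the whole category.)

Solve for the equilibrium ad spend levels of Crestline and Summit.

88.4375, 77.375

Expanding Crestline's payoff: 199e_C + 2e_Se_C − 2e_C².
∂π/∂e_C = 199 + 2e_S − 4e_C = 0, so e_C = 49.75 + 0.5e_S.
Likewise for Summit: e_S = 42 + 0.4e_C.
Solving the two reaction functions simultaneously: (1 − (0.5)(0.4))e_C = 49.75 + 0.5·42, so 0.8e_C = 70.75 and e_C = 88.4375.
Then e_S = 42 + 0.4·88.4375 = 77.375.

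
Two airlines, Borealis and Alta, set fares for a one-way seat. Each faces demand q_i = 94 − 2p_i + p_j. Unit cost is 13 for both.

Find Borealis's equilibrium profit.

1458

Borealis's profit: π = (p_{Borealis} − 13)(94 − 2p_{Borealis} + p_{Alta}).
∂π/∂p_{Borealis} = 120 − 4p_{Borealis} + p_{Alta} = 0 ⇒ p_{Borealis} = 30 + 0.25p_{Alta}.
By symmetry p_{Alta} = p_{Borealis}; substituting into the reaction function, 0.75p_{Borealis} = 30 and p_{Borealis} = 40.
q_{Borealis} = 94 − 2·40 + 40 = 54.
Profit = (40 − 13)·54 = 1458.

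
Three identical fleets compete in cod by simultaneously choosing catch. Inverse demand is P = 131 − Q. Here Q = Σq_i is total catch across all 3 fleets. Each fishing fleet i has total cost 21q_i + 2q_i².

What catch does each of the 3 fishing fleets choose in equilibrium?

A representative fishing fleet's profit is π_i = q_i(131 − Q) − 21q_i − 2q_i², with Q = q_i + Σ_{j≠i} q_j.
First-order condition: 110 − 6q_i − Σ_{j≠i} q_j = 0.
Imposing symmetry (q_j = q for all j) turns Σ_{j≠i} q_j into 2q, so 110 = 8q and q = 13.75.

13.75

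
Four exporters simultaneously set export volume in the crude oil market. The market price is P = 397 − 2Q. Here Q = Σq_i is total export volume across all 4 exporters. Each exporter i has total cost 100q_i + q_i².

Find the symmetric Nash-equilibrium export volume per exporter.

A representative exporter's profit is π_i = q_i(397 − 2Q) − 100q_i − q_i², with Q = q_i + Σ_{j≠i} q_j.
First-order condition: 297 − 6q_i − 2Σ_{j≠i} q_j = 0.
Imposing symmetry (q_j = q for all j) turns Σ_{j≠i} q_j into 3q, so 297 = 12q and q = 24.75.

24.75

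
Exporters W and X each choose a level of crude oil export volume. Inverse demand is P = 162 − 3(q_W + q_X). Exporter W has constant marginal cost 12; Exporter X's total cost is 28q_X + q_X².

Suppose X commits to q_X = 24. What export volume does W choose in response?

13

Exporter W's profit: π = q_W(162 − 3(q_W + q_X)) − 12q_W.
∂π/∂q_W = 150 − 6q_W − 3q_X = 0, so q_W = 25 − 0.5q_X.
At q_X = 24: q_W = 25 − 0.5·24 = 13.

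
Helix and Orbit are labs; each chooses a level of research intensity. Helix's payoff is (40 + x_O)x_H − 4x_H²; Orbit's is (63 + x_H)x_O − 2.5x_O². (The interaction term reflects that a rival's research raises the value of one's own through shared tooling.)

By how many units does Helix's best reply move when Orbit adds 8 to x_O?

Expanding Helix's payoff: 40x_H + x_Ox_H − 4x_H².
∂π/∂x_H = 40 + x_O − 8x_H = 0, so x_H = 5 + 0.125x_O.
The reaction-function slope is 0.125, so an 8-unit rise in x_O moves x_H by 0.125 × 8 = 1. Helix's best response rises — the actions are strategic complements.

1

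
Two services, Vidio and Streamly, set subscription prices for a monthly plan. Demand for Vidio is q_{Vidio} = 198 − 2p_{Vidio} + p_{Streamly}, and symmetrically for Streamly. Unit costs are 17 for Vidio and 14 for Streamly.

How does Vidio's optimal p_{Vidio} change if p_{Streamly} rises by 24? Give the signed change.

Vidio's profit: π = (p_{Vidio} − 17)(198 − 2p_{Vidio} + p_{Streamly}).
∂π/∂p_{Vidio} = 232 − 4p_{Vidio} + p_{Streamly} = 0 ⇒ p_{Vidio} = 58 + 0.25p_{Streamly}.
The reaction-function slope is 0.25, so a 24-unit rise in p_{Streamly} moves p_{Vidio} by 0.25 × 24 = 6. Vidio's best response rises — the actions are strategic complements.

6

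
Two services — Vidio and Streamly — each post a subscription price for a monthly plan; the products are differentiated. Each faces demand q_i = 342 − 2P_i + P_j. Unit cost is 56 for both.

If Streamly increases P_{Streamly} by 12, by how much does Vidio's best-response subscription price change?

Vidio's profit: π = (P_{Vidio} − 56)(342 − 2P_{Vidio} + P_{Streamly}).
∂π/∂P_{Vidio} = 454 − 4P_{Vidio} + P_{Streamly} = 0 ⇒ P_{Vidio} = 113.5 + 0.25P_{Streamly}.
The reaction-function slope is 0.25, so a 12-unit rise in P_{Streamly} moves P_{Vidio} by 0.25 × 12 = 3. Vidio's best response rises — the actions are strategic complements.

3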